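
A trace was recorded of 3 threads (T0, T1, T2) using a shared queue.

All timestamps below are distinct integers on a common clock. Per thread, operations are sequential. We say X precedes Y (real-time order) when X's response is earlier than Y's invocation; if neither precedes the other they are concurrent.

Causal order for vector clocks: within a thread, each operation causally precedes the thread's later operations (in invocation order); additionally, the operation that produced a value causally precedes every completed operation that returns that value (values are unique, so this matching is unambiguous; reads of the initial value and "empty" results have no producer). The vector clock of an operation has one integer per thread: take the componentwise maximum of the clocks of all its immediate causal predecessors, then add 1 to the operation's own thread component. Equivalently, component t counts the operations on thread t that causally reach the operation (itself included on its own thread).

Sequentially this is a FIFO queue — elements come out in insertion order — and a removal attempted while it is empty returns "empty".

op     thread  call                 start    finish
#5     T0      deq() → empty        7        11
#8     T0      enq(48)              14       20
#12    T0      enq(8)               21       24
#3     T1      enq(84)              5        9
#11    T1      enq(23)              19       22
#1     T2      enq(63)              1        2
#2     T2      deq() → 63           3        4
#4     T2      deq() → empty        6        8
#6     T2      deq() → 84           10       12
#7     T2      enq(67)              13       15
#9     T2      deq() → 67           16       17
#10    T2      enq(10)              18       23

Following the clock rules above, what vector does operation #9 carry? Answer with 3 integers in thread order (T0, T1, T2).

invoked at 1, #1 has no predecessors; its own T2 bump gives (0, 0, 1)
invoked at 5, #3 has no predecessors; its own T1 bump gives (0, 1, 0)
invoked at 7, #5 has no predecessors; its own T0 bump gives (1, 0, 0)
VC(#2, invoked at 3): max of VC(#1)=(0, 0, 1), then +1 on thread T2 → (0, 0, 2)
VC(#11, invoked at 19): max of VC(#3)=(0, 1, 0), then +1 on thread T1 → (0, 2, 0)
VC(#8, invoked at 14): max of VC(#5)=(1, 0, 0), then +1 on thread T0 → (2, 0, 0)
VC(#4, invoked at 6): max of VC(#2)=(0, 0, 2), then +1 on thread T2 → (0, 0, 3)
VC(#12, invoked at 21): max of VC(#8)=(2, 0, 0), then +1 on thread T0 → (3, 0, 0)
VC(#6, invoked at 10): max of VC(#3)=(0, 1, 0), VC(#4)=(0, 0, 3), then +1 on thread T2 → (0, 1, 4)
VC(#7, invoked at 13): max of VC(#6)=(0, 1, 4), then +1 on thread T2 → (0, 1, 5)
VC(#9, invoked at 16): max of VC(#7)=(0, 1, 5), then +1 on thread T2 → (0, 1, 6)
VC(#10, invoked at 18): max of VC(#9)=(0, 1, 6), then +1 on thread T2 → (0, 1, 7)
target: VC(#9) = (0, 1, 6)

(0, 1, 6)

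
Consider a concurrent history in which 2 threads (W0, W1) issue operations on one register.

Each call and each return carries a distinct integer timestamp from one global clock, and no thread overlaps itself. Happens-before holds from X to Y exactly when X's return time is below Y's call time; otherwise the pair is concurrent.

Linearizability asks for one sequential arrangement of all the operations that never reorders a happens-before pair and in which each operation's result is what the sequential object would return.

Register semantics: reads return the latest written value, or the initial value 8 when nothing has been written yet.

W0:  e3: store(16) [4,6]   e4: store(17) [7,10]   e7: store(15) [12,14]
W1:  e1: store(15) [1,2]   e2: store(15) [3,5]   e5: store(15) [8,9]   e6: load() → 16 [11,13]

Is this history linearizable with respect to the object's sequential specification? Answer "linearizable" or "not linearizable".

events 1..12 are fine; event 13 — the response of e6 at time 13 — makes the prefix non-linearizable
4 orders of the 6 completed register ops respect real time; none is legal
include/drop combinations of the 1 pending operation (e7) were all tried; none helps
take e1, e2, e3, e4, e5, e6 (pending dropped): step 6 already fails, because e6 load() → 16 cannot occur there
take e1, e2, e3, e5, e4, e6 (pending dropped): step 6 already fails, because e6 load() → 16 cannot occur there

not linearizable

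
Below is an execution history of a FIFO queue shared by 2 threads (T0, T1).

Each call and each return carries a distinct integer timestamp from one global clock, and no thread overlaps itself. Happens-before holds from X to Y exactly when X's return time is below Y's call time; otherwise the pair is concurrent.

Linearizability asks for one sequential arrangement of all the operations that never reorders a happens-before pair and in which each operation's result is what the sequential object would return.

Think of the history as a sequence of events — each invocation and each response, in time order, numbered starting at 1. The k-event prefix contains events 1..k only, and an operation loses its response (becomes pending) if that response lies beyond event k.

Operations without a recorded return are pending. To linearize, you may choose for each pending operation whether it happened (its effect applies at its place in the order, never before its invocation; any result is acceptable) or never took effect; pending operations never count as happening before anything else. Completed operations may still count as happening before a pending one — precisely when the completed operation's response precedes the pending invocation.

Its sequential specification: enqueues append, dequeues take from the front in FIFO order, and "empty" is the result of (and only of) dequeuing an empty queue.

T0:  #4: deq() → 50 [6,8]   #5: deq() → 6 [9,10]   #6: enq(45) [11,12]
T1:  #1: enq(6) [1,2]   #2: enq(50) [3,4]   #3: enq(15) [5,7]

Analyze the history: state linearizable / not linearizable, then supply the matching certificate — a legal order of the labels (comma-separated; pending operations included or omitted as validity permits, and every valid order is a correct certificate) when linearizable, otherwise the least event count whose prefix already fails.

not linearizable — minimal violating prefix: 8 events

events 1..7 are fine; event 8 — the response of #4 at time 8 — makes the prefix non-linearizable
checked exhaustively: 2 real-time-consistent orders of 4 completed operations, zero legal FIFO queue replays
one such order, #1, #2, #3, #4, breaks at step 4 where #4 deq() → 50 is illegal
one such order, #1, #2, #4, #3, breaks at step 3 where #4 deq() → 50 is illegal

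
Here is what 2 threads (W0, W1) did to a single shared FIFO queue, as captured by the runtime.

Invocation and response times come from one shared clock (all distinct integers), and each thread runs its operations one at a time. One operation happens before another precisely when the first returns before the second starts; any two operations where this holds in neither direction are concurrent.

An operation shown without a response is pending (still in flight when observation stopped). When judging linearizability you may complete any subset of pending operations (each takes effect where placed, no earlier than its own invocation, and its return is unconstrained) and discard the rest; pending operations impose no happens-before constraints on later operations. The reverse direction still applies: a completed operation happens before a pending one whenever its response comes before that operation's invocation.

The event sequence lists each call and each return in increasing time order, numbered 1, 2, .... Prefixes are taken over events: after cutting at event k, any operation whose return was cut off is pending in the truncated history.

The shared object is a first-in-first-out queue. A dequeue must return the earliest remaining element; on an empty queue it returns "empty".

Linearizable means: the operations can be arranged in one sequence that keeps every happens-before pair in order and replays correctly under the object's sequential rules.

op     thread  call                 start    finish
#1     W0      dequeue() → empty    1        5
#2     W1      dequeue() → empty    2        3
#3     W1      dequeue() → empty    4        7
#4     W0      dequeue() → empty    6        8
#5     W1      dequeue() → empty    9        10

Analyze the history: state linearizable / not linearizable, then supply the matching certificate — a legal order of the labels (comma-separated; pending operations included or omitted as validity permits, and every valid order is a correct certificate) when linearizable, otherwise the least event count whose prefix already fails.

1. #1 dequeue() → empty, leaving queue <>
2. #2 dequeue() → empty, leaving queue <>
3. #3 dequeue() → empty, leaving queue <>
4. #4 dequeue() → empty, leaving queue <>
5. #5 dequeue() → empty, leaving queue <>

linearizable — witness: #1, #2, #3, #4, #5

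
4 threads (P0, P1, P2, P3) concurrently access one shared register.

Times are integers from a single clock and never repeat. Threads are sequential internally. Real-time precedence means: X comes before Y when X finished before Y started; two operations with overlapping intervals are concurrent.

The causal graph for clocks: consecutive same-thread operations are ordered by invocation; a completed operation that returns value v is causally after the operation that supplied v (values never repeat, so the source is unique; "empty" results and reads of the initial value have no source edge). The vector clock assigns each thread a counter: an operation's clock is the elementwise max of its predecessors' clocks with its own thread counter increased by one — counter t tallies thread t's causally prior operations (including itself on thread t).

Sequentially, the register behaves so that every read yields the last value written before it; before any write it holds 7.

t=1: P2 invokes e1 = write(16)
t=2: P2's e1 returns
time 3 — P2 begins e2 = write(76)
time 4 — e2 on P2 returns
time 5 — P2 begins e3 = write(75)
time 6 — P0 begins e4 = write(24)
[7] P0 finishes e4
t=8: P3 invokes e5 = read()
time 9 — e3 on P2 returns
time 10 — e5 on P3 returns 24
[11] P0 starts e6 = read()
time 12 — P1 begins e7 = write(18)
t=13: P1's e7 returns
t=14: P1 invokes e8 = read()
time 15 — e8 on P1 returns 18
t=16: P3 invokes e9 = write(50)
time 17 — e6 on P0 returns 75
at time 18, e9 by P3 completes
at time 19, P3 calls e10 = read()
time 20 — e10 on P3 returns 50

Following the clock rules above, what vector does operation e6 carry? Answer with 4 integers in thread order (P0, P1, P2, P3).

(2, 0, 3, 0)

e1, invoked 1, has no incoming edges; only P2's bump applies → (0, 0, 1, 0)
e7, invoked 12, has no incoming edges; only P1's bump applies → (0, 1, 0, 0)
e4, invoked 6, has no incoming edges; only P0's bump applies → (1, 0, 0, 0)
merge at e2 (invoked 3): VC(e1)=(0, 0, 1, 0), own-thread bump on P2 → (0, 0, 2, 0)
merge at e8 (invoked 14): VC(e7)=(0, 1, 0, 0), own-thread bump on P1 → (0, 2, 0, 0)
merge at e5 (invoked 8): VC(e4)=(1, 0, 0, 0), own-thread bump on P3 → (1, 0, 0, 1)
merge at e3 (invoked 5): VC(e2)=(0, 0, 2, 0), own-thread bump on P2 → (0, 0, 3, 0)
merge at e9 (invoked 16): VC(e5)=(1, 0, 0, 1), own-thread bump on P3 → (1, 0, 0, 2)
merge at e10 (invoked 19): VC(e9)=(1, 0, 0, 2), own-thread bump on P3 → (1, 0, 0, 3)
merge at e6 (invoked 11): VC(e3)=(0, 0, 3, 0), VC(e4)=(1, 0, 0, 0), own-thread bump on P0 → (2, 0, 3, 0)
target: VC(e6) = (2, 0, 3, 0)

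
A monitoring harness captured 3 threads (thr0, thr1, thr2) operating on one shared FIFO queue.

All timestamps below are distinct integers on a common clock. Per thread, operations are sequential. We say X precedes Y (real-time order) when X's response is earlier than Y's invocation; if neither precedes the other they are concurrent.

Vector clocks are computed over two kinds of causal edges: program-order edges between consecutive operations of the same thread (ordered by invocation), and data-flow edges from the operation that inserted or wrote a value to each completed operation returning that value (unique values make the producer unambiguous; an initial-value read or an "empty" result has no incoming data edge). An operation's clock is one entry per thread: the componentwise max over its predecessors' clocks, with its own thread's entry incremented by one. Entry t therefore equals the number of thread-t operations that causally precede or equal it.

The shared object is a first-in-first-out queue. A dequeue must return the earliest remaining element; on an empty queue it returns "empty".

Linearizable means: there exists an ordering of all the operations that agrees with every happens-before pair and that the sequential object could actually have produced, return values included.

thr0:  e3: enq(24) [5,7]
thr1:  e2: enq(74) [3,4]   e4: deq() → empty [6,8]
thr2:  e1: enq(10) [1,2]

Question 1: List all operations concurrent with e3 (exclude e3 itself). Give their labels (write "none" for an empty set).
Answer: e4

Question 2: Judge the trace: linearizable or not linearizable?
prefix check: 1..7 passes, 1..8 fails once e4's time-8 response joins
all 2 real-time-respecting orders fail — 4 completed FIFO queue operations, no legal replay
sample order e1, e2, e3, e4 stalls at step 4 — e4 deq() → empty has no legal effect
sample order e1, e2, e4, e3 stalls at step 3 — e4 deq() → empty has no legal effect

not linearizable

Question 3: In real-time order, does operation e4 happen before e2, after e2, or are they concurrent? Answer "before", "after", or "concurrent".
Answer: after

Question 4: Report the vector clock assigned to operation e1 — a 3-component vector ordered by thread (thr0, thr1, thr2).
Answer: (0, 0, 1)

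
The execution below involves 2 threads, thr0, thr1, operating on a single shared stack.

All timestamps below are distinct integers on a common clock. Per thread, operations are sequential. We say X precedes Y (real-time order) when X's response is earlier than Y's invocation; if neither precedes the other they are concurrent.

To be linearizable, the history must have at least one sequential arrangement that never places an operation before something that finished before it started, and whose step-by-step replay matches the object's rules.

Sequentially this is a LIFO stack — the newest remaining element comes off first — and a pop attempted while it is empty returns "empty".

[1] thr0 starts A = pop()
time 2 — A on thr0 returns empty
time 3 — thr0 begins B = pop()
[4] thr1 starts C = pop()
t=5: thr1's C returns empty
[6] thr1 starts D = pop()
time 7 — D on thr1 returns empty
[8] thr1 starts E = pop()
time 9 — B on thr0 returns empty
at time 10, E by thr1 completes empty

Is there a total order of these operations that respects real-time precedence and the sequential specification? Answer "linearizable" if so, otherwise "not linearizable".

linearizable

witness order: A, B, C, D, E
1. A pop() → empty, leaving stack <>
2. B pop() → empty, leaving stack <>
3. C pop() → empty, leaving stack <>
4. D pop() → empty, leaving stack <>
5. E pop() → empty, leaving stack <>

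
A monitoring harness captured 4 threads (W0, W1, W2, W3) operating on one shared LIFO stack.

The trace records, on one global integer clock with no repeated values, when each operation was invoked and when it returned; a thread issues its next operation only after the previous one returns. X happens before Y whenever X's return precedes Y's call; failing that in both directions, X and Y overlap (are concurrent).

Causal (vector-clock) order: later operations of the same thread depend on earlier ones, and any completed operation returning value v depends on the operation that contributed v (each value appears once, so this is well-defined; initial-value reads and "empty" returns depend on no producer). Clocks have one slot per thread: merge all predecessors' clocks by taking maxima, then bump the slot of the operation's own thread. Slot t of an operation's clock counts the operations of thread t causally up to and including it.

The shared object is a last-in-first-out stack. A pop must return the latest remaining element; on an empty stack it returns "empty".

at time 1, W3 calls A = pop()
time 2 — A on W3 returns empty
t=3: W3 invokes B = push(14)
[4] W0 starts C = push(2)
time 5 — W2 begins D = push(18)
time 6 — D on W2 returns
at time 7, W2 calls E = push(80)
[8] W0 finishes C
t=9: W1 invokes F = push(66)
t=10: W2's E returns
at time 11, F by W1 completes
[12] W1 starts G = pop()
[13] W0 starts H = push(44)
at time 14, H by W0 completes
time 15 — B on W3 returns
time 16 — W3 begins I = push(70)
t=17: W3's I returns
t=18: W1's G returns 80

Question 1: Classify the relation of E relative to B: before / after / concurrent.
E spans [7,10], B spans [3,15]
the intervals overlap in both directions

concurrent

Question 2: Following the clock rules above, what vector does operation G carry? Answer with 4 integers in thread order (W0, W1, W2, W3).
invoked at 1, A has no predecessors; its own W3 bump gives (0, 0, 0, 1)
invoked at 5, D has no predecessors; its own W2 bump gives (0, 0, 1, 0)
invoked at 9, F has no predecessors; its own W1 bump gives (0, 1, 0, 0)
invoked at 4, C has no predecessors; its own W0 bump gives (1, 0, 0, 0)
invoked at 3, B merges VC(A)=(0, 0, 0, 1) and bumps W3's slot → (0, 0, 0, 2)
invoked at 7, E merges VC(D)=(0, 0, 1, 0) and bumps W2's slot → (0, 0, 2, 0)
invoked at 13, H merges VC(C)=(1, 0, 0, 0) and bumps W0's slot → (2, 0, 0, 0)
invoked at 16, I merges VC(B)=(0, 0, 0, 2) and bumps W3's slot → (0, 0, 0, 3)
invoked at 12, G merges VC(E)=(0, 0, 2, 0), VC(F)=(0, 1, 0, 0) and bumps W1's slot → (0, 2, 2, 0)
target: VC(G) = (0, 2, 2, 0)

(0, 2, 2, 0)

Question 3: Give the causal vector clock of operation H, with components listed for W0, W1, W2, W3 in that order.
root op A, invoked 1: fresh clock plus W3's own tick → (0, 0, 0, 1)
root op D, invoked 5: fresh clock plus W2's own tick → (0, 0, 1, 0)
root op F, invoked 9: fresh clock plus W1's own tick → (0, 1, 0, 0)
root op C, invoked 4: fresh clock plus W0's own tick → (1, 0, 0, 0)
VC(B, invoked at 3): max of VC(A)=(0, 0, 0, 1), then +1 on thread W3 → (0, 0, 0, 2)
VC(E, invoked at 7): max of VC(D)=(0, 0, 1, 0), then +1 on thread W2 → (0, 0, 2, 0)
VC(H, invoked at 13): max of VC(C)=(1, 0, 0, 0), then +1 on thread W0 → (2, 0, 0, 0)
VC(I, invoked at 16): max of VC(B)=(0, 0, 0, 2), then +1 on thread W3 → (0, 0, 0, 3)
VC(G, invoked at 12): max of VC(E)=(0, 0, 2, 0), VC(F)=(0, 1, 0, 0), then +1 on thread W1 → (0, 2, 2, 0)
target: VC(H) = (2, 0, 0, 0)

(2, 0, 0, 0)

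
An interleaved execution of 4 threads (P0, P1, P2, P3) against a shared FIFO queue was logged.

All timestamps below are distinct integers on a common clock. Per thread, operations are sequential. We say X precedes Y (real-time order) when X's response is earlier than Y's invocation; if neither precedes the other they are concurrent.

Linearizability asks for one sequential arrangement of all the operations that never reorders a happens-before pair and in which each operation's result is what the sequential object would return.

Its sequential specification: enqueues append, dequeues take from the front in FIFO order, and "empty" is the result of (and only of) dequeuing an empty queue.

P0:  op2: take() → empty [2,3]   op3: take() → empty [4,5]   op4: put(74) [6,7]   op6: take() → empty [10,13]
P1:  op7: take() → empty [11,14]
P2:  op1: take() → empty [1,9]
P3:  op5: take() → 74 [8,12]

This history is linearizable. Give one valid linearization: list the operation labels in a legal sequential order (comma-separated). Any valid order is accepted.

step 1: op1 take() → empty — queue <>
step 2: op2 take() → empty — queue <>
step 3: op3 take() → empty — queue <>
step 4: op4 put(74) — queue <74>
step 5: op5 take() → 74 — queue <>
step 6: op6 take() → empty — queue <>
step 7: op7 take() → empty — queue <>

op1, op2, op3, op4, op5, op6, op7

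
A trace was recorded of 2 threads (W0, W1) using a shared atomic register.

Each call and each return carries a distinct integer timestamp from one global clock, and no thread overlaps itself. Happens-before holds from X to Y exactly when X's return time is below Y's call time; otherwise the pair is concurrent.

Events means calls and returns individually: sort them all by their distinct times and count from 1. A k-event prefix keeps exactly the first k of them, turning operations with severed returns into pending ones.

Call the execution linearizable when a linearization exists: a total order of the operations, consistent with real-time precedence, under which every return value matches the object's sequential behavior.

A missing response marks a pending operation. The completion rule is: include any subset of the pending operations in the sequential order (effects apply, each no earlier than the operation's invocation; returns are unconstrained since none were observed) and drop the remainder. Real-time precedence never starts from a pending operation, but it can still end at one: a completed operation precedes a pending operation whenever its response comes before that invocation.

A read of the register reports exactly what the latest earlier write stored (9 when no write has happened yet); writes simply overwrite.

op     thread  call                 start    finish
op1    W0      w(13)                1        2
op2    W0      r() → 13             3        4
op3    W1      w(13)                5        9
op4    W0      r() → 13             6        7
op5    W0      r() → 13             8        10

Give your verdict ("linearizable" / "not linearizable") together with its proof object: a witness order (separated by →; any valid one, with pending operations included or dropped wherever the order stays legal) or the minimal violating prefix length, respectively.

step 1: op1 w(13) — value 13
step 2: op2 r() → 13 — value 13
step 3: op3 w(13) — value 13
step 4: op4 r() → 13 — value 13
step 5: op5 r() → 13 — value 13

linearizable — witness: op1 → op2 → op3 → op4 → op5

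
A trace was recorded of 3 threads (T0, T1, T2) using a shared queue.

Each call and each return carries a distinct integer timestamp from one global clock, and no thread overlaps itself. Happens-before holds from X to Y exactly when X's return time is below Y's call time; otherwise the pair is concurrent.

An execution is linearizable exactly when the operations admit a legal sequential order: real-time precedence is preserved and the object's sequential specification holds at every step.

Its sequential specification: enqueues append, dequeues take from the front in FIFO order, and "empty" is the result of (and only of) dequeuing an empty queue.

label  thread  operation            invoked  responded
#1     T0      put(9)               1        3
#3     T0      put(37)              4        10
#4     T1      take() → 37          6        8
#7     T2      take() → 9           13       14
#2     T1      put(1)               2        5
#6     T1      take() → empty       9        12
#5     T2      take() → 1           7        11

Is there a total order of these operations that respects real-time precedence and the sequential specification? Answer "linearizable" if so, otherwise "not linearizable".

already the first 11 events (up to #5's response at time 11) admit no linearization; the first 10 still do
no legal order exists: 14 real-time-consistent candidates over 5 completed queue operations, all rejected
include/drop combinations of the 1 pending operation (#6) were all tried; none helps
for example #1, #2, #3, #4, #5 (pending dropped) fails at step 4: #4 take() → 37 is not legal there
for example #1, #2, #3, #5, #4 (pending dropped) fails at step 4: #5 take() → 1 is not legal there

not linearizable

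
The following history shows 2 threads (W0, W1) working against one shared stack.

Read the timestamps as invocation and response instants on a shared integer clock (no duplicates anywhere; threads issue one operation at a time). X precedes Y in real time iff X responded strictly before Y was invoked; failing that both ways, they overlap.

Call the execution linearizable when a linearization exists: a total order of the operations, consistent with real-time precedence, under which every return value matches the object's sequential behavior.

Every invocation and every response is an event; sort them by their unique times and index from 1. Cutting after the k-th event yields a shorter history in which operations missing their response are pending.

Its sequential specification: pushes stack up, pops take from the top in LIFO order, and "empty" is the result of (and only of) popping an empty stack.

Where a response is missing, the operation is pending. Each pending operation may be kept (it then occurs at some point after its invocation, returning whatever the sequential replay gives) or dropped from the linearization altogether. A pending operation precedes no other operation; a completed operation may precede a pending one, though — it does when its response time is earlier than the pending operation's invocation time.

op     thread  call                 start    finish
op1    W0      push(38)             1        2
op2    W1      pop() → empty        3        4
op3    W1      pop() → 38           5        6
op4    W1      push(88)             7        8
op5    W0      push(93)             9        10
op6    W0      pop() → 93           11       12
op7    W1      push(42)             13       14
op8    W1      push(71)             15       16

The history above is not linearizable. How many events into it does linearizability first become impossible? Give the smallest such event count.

one valid order for events 1..3 is op1:
after step 1 (op1 push(38)): stack <38>
adding event 4 (op2 responds at 4) leaves no legal real-time order
sample order op1, op2 stalls at step 2 — op2 pop() → empty has no legal effect

4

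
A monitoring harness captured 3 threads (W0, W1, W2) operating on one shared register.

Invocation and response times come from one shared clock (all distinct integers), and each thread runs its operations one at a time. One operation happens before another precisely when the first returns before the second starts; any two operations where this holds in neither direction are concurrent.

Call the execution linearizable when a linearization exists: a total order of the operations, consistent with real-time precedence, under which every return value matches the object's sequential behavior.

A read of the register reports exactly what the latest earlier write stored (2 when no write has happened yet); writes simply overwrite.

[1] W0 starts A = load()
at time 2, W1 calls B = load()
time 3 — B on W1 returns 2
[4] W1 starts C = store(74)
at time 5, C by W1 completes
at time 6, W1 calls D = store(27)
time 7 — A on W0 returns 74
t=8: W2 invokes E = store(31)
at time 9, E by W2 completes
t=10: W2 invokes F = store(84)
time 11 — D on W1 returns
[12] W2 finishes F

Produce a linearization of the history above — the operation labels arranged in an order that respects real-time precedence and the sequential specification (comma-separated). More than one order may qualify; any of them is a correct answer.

1. B load() → 2, leaving value 2
2. C store(74), leaving value 74
3. A load() → 74, leaving value 74
4. D store(27), leaving value 27
5. E store(31), leaving value 31
6. F store(84), leaving value 84

B, C, A, D, E, F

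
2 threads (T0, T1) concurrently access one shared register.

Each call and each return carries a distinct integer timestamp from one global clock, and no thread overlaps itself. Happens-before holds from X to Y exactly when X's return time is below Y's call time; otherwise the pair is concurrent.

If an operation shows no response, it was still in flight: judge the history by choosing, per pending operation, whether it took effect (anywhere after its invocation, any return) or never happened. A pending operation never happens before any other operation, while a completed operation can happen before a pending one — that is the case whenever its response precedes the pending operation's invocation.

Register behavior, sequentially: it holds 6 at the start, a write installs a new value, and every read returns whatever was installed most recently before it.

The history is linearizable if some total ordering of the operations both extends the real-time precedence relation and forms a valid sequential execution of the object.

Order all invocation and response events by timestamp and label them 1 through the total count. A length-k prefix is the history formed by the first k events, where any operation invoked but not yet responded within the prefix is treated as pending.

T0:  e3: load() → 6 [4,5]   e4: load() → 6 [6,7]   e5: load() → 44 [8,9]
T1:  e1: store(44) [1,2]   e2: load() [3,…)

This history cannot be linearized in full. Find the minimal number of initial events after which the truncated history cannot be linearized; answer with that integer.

5

events 1..4 are still linearizable — one witness is e1:
step 1: e1 store(44) — value 44
include event 5 — e3 responding at 5 — and every candidate order breaks
no completion choice of the 1 pending operation (e2) rescues it — every subset was tried
one such order, e1, e3 (pending dropped), breaks at step 2 where e3 load() → 6 is illegal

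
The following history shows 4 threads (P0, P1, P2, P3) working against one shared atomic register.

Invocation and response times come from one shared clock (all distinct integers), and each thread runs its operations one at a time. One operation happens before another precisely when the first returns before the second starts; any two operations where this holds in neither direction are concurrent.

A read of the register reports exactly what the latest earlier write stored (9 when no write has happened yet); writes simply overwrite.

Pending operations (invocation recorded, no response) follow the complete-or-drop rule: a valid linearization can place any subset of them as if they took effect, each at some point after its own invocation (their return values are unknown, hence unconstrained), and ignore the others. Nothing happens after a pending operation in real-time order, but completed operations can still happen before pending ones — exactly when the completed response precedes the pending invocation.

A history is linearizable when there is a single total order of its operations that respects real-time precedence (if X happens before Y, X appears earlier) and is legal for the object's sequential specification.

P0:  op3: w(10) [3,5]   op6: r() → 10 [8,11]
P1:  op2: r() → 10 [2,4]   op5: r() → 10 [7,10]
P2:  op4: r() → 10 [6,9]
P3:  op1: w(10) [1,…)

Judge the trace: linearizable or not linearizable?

linearizable

a witness: op1, op2, op3, op4, op5, op6
1. op1 w(10) (pending, included), leaving value 10
2. op2 r() → 10, leaving value 10
3. op3 w(10), leaving value 10
4. op4 r() → 10, leaving value 10
5. op5 r() → 10, leaving value 10
6. op6 r() → 10, leaving value 10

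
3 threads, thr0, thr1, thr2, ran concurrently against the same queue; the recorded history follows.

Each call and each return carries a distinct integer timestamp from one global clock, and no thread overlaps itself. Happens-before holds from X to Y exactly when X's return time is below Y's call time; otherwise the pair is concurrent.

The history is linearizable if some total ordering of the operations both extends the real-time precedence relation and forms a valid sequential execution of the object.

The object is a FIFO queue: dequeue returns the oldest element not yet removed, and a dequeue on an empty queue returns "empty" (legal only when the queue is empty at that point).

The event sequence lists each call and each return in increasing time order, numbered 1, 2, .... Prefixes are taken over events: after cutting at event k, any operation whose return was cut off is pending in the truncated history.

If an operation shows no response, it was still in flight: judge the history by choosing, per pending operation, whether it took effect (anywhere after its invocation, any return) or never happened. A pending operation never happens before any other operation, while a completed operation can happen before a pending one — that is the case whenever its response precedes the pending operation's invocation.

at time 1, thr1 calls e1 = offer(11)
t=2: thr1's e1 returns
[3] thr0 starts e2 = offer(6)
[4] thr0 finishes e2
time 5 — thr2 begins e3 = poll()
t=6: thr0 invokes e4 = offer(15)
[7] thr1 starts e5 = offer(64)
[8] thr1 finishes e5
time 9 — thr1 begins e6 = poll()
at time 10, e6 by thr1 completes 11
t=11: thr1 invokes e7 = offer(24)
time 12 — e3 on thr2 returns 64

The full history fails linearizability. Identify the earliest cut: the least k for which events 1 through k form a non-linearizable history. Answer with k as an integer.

12

a valid linearization of events 1..11 exists, for instance e1, e2, e4, e5, e6:
step 1: e1 offer(11) — queue <11>
step 2: e2 offer(6) — queue <11,6>
step 3: e4 offer(15) (pending, included) — queue <11,6,15>
step 4: e5 offer(64) — queue <11,6,15,64>
step 5: e6 poll() → 11 — queue <6,15,64>
with event 12 included (e3 responding at time 12), all real-time-consistent orders fail
including or dropping the 2 pending operations (e4, e7) in any combination fails
for example e1, e2, e3, e5, e6 (pending dropped) fails at step 3: e3 poll() → 64 is not legal there
for example e1, e2, e5, e3, e6 (pending dropped) fails at step 4: e3 poll() → 64 is not legal there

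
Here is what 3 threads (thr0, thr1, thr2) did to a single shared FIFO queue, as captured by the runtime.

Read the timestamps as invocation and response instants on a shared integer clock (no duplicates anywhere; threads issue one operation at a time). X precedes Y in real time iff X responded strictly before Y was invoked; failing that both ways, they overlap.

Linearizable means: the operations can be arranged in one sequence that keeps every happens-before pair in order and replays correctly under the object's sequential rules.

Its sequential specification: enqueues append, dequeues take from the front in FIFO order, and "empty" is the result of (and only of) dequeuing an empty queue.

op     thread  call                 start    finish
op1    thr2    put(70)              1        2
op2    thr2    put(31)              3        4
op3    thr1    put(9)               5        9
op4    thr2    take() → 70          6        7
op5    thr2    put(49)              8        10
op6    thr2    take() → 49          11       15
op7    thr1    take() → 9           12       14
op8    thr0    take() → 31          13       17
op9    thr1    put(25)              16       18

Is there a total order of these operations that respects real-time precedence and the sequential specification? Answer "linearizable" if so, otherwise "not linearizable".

witness order: op1, op2, op3, op4, op5, op8, op7, op6, op9
step 1: op1 put(70) — queue <70>
step 2: op2 put(31) — queue <70,31>
step 3: op3 put(9) — queue <70,31,9>
step 4: op4 take() → 70 — queue <31,9>
step 5: op5 put(49) — queue <31,9,49>
step 6: op8 take() → 31 — queue <9,49>
step 7: op7 take() → 9 — queue <49>
step 8: op6 take() → 49 — queue <>
step 9: op9 put(25) — queue <25>

linearizable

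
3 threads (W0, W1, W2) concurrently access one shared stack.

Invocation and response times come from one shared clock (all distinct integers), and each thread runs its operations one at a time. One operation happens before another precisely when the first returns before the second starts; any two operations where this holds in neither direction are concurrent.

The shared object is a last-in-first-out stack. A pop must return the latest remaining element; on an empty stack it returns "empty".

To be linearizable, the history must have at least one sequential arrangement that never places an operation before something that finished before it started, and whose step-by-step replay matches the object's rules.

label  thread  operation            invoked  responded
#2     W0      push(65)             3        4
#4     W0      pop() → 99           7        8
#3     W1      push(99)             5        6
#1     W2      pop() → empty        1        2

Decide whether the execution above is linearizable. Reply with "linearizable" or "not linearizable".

linearizable

one valid linearization: #1, #2, #3, #4
1. #1 pop() → empty, leaving stack <>
2. #2 push(65), leaving stack <65>
3. #3 push(99), leaving stack <65,99>
4. #4 pop() → 99, leaving stack <65>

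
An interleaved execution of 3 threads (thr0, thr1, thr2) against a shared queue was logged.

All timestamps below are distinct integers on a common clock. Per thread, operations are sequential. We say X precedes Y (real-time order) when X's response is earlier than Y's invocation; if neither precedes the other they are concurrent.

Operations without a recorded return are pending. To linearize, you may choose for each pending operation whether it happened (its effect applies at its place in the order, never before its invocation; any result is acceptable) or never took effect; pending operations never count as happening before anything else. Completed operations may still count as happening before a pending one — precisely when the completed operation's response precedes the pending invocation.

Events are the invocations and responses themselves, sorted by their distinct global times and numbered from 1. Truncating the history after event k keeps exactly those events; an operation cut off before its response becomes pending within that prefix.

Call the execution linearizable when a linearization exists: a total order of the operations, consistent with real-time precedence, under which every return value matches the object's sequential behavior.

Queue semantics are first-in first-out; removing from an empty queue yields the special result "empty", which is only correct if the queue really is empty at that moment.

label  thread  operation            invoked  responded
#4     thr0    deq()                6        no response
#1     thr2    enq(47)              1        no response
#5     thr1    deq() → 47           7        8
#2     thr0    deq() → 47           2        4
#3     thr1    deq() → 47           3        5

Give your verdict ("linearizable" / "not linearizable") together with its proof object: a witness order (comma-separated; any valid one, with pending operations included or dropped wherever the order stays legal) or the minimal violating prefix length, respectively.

cut after 4 events: linearizable; cut after 5 events (#3 responds, time 5): not linearizable
2 orders of the 2 completed queue ops respect real time; none is legal
include/drop combinations of the 1 pending operation (#1) were all tried; none helps
take #2, #3 (pending dropped): step 1 already fails, because #2 deq() → 47 cannot occur there
take #3, #2 (pending dropped): step 1 already fails, because #3 deq() → 47 cannot occur there

not linearizable — minimal violating prefix: 5 events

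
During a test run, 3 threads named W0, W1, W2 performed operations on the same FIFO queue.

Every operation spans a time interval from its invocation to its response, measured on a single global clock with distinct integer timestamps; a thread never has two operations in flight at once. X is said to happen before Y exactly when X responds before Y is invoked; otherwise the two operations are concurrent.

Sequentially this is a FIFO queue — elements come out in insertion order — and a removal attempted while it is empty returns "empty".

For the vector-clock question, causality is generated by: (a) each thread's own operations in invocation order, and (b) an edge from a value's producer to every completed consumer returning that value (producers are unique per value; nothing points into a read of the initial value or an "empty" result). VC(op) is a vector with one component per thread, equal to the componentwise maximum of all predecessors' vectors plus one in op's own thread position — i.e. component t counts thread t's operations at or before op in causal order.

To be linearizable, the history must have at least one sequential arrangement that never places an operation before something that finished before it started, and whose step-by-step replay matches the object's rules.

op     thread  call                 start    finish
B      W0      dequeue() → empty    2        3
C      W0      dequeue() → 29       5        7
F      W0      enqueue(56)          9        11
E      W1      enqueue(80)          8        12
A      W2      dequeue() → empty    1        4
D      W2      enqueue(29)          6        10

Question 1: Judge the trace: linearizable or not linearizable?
one valid linearization: A, B, D, C, E, F
1. A dequeue() → empty, leaving queue <>
2. B dequeue() → empty, leaving queue <>
3. D enqueue(29), leaving queue <29>
4. C dequeue() → 29, leaving queue <>
5. E enqueue(80), leaving queue <80>
6. F enqueue(56), leaving queue <80,56>

linearizable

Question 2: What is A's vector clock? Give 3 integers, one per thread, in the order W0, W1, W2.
Answer: (0, 0, 1)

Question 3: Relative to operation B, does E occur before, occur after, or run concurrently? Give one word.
Answer: after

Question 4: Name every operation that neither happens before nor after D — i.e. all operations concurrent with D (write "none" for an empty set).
Answer: C, E, F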